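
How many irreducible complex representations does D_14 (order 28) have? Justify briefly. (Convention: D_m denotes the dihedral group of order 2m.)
10

Working: The number of irreducible complex representations of a finite group equals its number of conjugacy classes. D_14 has 10 conjugacy classes (n/2 + 3 for n even), so D_14 (order 28) has exactly 10 irreducible complex representations.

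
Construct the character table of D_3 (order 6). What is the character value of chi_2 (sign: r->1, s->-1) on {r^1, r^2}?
Conjugacy classes: {e} of size 1, {r^1, r^2} of size 2, {s, sr, ..., sr^2} of size 3.
Character table:
  irrep \ class              {e} (size 1)  {r^1, r^2} (size 2)  {s, sr, ..., sr^2} (size 3)
  chi_1 (triv)               1             1                    1                          
  chi_2 (sign: r->1, s->-1)  1             1                    -1                         
  chi_3 (2d, j=1)            2             -1                   0                          

Spot check: chi_2 (sign: r->1, s->-1) on {r^1, r^2} = 1.

Solution. D_3 has order 2*3 = 6 with 3 conjugacy classes, hence 3 irreducibles. Sum of squared dims 1 + 1 + 4 = 6 = |G|. Linear characters come from the abelianisation; the 2-dimensional irreps have character r^k -> 2*cos(2*pi*j*k/3), reflections -> 0.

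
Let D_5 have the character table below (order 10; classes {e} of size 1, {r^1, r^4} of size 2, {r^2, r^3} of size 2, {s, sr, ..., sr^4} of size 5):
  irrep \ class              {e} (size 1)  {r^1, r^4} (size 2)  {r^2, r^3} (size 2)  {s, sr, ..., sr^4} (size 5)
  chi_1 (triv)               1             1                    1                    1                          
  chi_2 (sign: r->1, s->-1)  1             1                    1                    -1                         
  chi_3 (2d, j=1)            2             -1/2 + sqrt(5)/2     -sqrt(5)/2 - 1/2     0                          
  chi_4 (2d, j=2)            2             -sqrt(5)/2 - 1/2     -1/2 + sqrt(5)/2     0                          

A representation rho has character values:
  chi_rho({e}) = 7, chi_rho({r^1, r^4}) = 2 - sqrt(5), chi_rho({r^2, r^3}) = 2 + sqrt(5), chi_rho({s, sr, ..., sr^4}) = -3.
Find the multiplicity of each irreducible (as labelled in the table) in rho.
Multiplicities: chi_1: 0, chi_2: 3, chi_3: 0, chi_4: 2.

Argument: Use <chi_rho, chi> = (1/|G|) sum_C |C| * chi_rho(C) * conj(chi(C)) with |G| = 10 for each irreducible chi in the table:
  <chi_rho, chi_1> = (1/10)[1*(7)*conj(1) + 2*(2 - sqrt(5))*conj(1) + 2*(2 + sqrt(5))*conj(1) + 5*(-3)*conj(1)]
      = (1/10)[(7) + (4 - 2*sqrt(5)) + (4 + 2*sqrt(5)) + (-15)] = 0/10 = 0
  <chi_rho, chi_2> = (1/10)[1*(7)*conj(1) + 2*(2 - sqrt(5))*conj(1) + 2*(2 + sqrt(5))*conj(1) + 5*(-3)*conj(-1)]
      = (1/10)[(7) + (4 - 2*sqrt(5)) + (4 + 2*sqrt(5)) + (15)] = 30/10 = 3
  <chi_rho, chi_3> = (1/10)[1*(7)*conj(2) + 2*(2 - sqrt(5))*conj(-1/2 + sqrt(5)/2) + 2*(2 + sqrt(5))*conj(-sqrt(5)/2 - 1/2) + 5*(-3)*conj(0)]
      = (1/10)[(14) + (-7 + 3*sqrt(5)) + (-7 - 3*sqrt(5)) + (0)] = 0/10 = 0
  <chi_rho, chi_4> = (1/10)[1*(7)*conj(2) + 2*(2 - sqrt(5))*conj(-sqrt(5)/2 - 1/2) + 2*(2 + sqrt(5))*conj(-1/2 + sqrt(5)/2) + 5*(-3)*conj(0)]
      = (1/10)[(14) + (3 - sqrt(5)) + (sqrt(5) + 3) + (0)] = 20/10 = 2
Dimension check: dim(rho) = sum (mult * dim) = 0*1 + 3*1 + 0*2 + 2*2 = 7 = chi_rho(e) = 7.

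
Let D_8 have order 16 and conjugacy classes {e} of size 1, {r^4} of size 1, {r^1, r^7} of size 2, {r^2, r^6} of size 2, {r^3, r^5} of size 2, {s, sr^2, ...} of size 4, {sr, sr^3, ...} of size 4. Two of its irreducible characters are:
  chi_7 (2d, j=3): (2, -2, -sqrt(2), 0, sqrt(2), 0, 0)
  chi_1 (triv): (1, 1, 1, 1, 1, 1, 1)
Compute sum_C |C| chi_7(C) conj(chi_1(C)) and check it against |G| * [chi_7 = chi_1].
Sum = 0; so <chi_7, chi_1> = 0 (distinct irreducibles are orthogonal).

Why: Compute term by term over conjugacy classes (|C| * chi_7(C) * conj(chi_1(C))):
  1*(2)*conj(1) + 1*(-2)*conj(1) + 2*(-sqrt(2))*conj(1) + 2*(0)*conj(1) + 2*(sqrt(2))*conj(1) + 4*(0)*conj(1) + 4*(0)*conj(1)
  = (2) + (-2) + (-2*sqrt(2)) + (0) + (2*sqrt(2)) + (0) + (0)
  = 0.
Dividing by |G| = 16 gives 0/16 = 0, matching the row-orthogonality relation <chi_7, chi_1> = [chi_7 = chi_1].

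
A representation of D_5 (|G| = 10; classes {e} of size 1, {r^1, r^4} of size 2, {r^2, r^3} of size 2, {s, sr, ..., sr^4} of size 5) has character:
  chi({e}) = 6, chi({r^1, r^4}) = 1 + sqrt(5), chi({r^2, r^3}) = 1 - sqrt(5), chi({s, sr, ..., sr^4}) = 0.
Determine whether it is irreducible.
Not irreducible (reducible): <chi, chi> = 6 > 1.

Proof sketch: <chi, chi> = (1/|G|) sum_C |C| * |chi(C)|^2 = (1/10)[1*|6|^2 + 2*|1 + sqrt(5)|^2 + 2*|1 - sqrt(5)|^2 + 5*|0|^2]
  = (1/10)[(36) + (4*sqrt(5) + 12) + (12 - 4*sqrt(5)) + (0)] = 60/10 = 6.
A character is irreducible iff <chi, chi> = 1, so this representation is reducible.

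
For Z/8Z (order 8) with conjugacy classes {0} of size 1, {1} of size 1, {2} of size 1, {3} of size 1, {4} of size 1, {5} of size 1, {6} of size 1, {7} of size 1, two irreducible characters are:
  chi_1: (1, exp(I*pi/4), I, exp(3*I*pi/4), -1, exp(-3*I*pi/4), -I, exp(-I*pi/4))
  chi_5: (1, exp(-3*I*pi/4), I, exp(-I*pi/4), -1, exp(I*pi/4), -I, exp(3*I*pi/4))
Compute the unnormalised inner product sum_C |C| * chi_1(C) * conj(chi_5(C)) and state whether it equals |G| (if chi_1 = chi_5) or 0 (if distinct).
Sum = 0; so <chi_1, chi_5> = 0 (distinct irreducibles are orthogonal).

Working: Compute term by term over conjugacy classes (|C| * chi_1(C) * conj(chi_5(C))):
  1*(1)*conj(1) + 1*(exp(I*pi/4))*conj(exp(-3*I*pi/4)) + 1*(I)*conj(I) + 1*(exp(3*I*pi/4))*conj(exp(-I*pi/4)) + 1*(-1)*conj(-1) + 1*(exp(-3*I*pi/4))*conj(exp(I*pi/4)) + 1*(-I)*conj(-I) + 1*(exp(-I*pi/4))*conj(exp(3*I*pi/4))
  = (1) + (-1) + (1) + (-1) + (1) + (-1) + (1) + (-1)
  = 0.
(Exp terms are combined using exp(i*s)*conj(exp(i*t)) = exp(i*(s-t)), and sums of them are collapsed using the identity that for every m > 1 the m distinct m-th roots of unity sum to 0, e.g. 1 + exp(2*I*pi/3) + exp(-2*I*pi/3) = 0.)
Dividing by |G| = 8 gives 0/8 = 0, matching the row-orthogonality relation <chi_1, chi_5> = [chi_1 = chi_5].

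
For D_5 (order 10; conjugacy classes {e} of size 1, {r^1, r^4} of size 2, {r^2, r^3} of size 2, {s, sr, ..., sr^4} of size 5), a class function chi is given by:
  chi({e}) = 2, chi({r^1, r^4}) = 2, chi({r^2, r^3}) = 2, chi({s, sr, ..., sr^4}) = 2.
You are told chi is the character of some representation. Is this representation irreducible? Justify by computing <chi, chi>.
Not irreducible (reducible): <chi, chi> = 4 > 1.

Derivation: <chi, chi> = (1/|G|) sum_C |C| * |chi(C)|^2 = (1/10)[1*|2|^2 + 2*|2|^2 + 2*|2|^2 + 5*|2|^2]
  = (1/10)[(4) + (8) + (8) + (20)] = 40/10 = 4.
A character is irreducible iff <chi, chi> = 1, so this representation is reducible.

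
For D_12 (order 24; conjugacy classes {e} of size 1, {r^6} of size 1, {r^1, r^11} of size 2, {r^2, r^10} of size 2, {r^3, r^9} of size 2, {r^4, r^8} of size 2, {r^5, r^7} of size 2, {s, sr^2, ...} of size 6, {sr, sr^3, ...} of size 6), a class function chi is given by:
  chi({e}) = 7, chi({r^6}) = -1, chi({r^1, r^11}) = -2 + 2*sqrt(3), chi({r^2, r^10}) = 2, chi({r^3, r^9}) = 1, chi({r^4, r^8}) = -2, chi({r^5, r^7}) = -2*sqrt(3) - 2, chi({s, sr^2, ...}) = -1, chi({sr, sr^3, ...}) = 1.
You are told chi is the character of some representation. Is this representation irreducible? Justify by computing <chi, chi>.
Not irreducible (reducible): <chi, chi> = 6 > 1.

<chi, chi> = (1/|G|) sum_C |C| * |chi(C)|^2 = (1/24)[1*|7|^2 + 1*|-1|^2 + 2*|-2 + 2*sqrt(3)|^2 + 2*|2|^2 + 2*|1|^2 + 2*|-2|^2 + 2*|-2*sqrt(3) - 2|^2 + 6*|-1|^2 + 6*|1|^2]
  = (1/24)[(49) + (1) + (32 - 16*sqrt(3)) + (8) + (2) + (8) + (16*sqrt(3) + 32) + (6) + (6)] = 144/24 = 6.
A character is irreducible iff <chi, chi> = 1, so this representation is reducible.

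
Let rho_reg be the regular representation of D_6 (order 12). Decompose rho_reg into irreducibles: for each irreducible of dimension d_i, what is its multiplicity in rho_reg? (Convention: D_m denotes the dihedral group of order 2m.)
Each irreducible V_i of dimension d_i appears with multiplicity d_i, i.e. rho_reg = (direct sum over all irreducibles V_i) d_i V_i. The irreducible dimensions for D_6 are 1, 1, 1, 1, 2, 2: 4 irreducibles of dimension 1, each with multiplicity 1; 2 irreducibles of dimension 2, each with multiplicity 2. Total dimension 4*1*1 + 2*2*2 = 12 = |G|.

Derivation: General theorem: in the regular representation of a finite group G, each irreducible appears with multiplicity equal to its dimension. Check: dim(rho_reg) = sum d_i^2 = 1 + 1 + 1 + 1 + 4 + 4 = 12 = |G|.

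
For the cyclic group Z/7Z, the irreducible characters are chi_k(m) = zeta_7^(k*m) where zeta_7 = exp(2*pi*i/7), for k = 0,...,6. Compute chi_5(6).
chi_5(6) = zeta_7^30 = exp(4*I*pi/7)

Working: chi_5(6) = zeta_7^(5*6) = zeta_7^30. Since zeta_7^7 = 1, this equals zeta_7^2 = exp(2*pi*i*2/7) = exp(4*I*pi/7).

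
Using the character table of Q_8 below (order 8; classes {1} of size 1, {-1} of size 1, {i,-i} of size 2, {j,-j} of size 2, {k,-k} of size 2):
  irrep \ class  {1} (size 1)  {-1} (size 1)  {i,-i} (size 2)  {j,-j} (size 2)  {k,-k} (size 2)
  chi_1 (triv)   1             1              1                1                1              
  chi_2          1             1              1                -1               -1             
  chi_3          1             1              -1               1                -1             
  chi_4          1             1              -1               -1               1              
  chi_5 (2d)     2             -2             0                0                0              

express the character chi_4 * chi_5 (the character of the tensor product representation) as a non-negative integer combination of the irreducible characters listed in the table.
chi_4 tensor chi_5 = chi_5 (all other irreducibles have multiplicity 0).

Working: The character of a tensor product is the pointwise product (chi_4 * chi_5)(C) = chi_4(C) * chi_5(C):
  {1}: (1)*(2), {-1}: (1)*(-2), {i,-i}: (-1)*(0), {j,-j}: (-1)*(0), {k,-k}: (1)*(0)
so (chi_4 * chi_5) takes values
  {1} -> 2, {-1} -> -2, {i,-i} -> 0, {j,-j} -> 0, {k,-k} -> 0.
Now take the inner product of this character with each irreducible chi from the table, <chi_4*chi_5, chi> = (1/8) sum_C |C| (chi_4*chi_5)(C) conj(chi(C)):
  <chi_4*chi_5, chi_1> = (1/8)[1*(2)*conj(1) + 1*(-2)*conj(1) + 2*(0)*conj(1) + 2*(0)*conj(1) + 2*(0)*conj(1)]
      = (1/8)[(2) + (-2) + (0) + (0) + (0)] = 0/8 = 0
  <chi_4*chi_5, chi_2> = (1/8)[1*(2)*conj(1) + 1*(-2)*conj(1) + 2*(0)*conj(1) + 2*(0)*conj(-1) + 2*(0)*conj(-1)]
      = (1/8)[(2) + (-2) + (0) + (0) + (0)] = 0/8 = 0
  <chi_4*chi_5, chi_3> = (1/8)[1*(2)*conj(1) + 1*(-2)*conj(1) + 2*(0)*conj(-1) + 2*(0)*conj(1) + 2*(0)*conj(-1)]
      = (1/8)[(2) + (-2) + (0) + (0) + (0)] = 0/8 = 0
  <chi_4*chi_5, chi_4> = (1/8)[1*(2)*conj(1) + 1*(-2)*conj(1) + 2*(0)*conj(-1) + 2*(0)*conj(-1) + 2*(0)*conj(1)]
      = (1/8)[(2) + (-2) + (0) + (0) + (0)] = 0/8 = 0
  <chi_4*chi_5, chi_5> = (1/8)[1*(2)*conj(2) + 1*(-2)*conj(-2) + 2*(0)*conj(0) + 2*(0)*conj(0) + 2*(0)*conj(0)]
      = (1/8)[(4) + (4) + (0) + (0) + (0)] = 8/8 = 1
Hence the multiplicities are chi_5: 1. Dimension check: dim(chi_4)*dim(chi_5) = 1*2 = 2 and sum (mult * dim) = 1*2 = 2.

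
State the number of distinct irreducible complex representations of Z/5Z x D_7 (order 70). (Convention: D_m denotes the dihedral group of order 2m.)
25

Solution. The number of irreducible complex representations of a finite group equals its number of conjugacy classes. For a direct product, #classes(G x H) = #classes(G) * #classes(H). Z/5Z has 5 classes (abelian), D_7 has 5 classes, so 5 * 5 = 25, so Z/5Z x D_7 (order 70) has exactly 25 irreducible complex representations.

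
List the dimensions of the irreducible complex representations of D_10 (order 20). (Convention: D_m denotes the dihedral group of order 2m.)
Dimensions: 1, 1, 1, 1, 2, 2, 2, 2

Proof sketch: There are 8 irreducibles (= number of conjugacy classes). Their dimensions d_i satisfy sum d_i^2 = |G| = 20: 1 + 1 + 1 + 1 + 4 + 4 + 4 + 4 = 20.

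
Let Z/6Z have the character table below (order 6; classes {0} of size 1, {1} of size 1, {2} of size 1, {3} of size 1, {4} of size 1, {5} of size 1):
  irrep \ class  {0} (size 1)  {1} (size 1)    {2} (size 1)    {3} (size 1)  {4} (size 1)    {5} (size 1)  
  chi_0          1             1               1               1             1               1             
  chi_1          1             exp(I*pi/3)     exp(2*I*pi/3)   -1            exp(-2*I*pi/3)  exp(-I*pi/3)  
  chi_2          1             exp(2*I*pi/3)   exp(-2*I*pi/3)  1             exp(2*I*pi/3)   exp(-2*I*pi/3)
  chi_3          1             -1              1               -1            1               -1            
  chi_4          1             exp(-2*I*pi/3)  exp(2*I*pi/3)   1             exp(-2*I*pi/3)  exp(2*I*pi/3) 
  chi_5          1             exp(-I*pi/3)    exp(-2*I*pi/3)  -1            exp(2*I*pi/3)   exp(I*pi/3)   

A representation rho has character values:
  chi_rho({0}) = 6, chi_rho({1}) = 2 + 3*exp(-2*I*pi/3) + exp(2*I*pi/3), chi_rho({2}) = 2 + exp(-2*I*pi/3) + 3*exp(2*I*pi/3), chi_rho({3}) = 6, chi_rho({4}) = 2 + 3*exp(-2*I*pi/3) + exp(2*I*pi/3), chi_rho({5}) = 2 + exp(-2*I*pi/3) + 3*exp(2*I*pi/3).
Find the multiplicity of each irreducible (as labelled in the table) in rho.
Multiplicities: chi_0: 2, chi_1: 0, chi_2: 1, chi_3: 0, chi_4: 3, chi_5: 0.

Explanation: Use <chi_rho, chi> = (1/|G|) sum_C |C| * chi_rho(C) * conj(chi(C)) with |G| = 6 for each irreducible chi in the table:
  <chi_rho, chi_0> = (1/6)[1*(6)*conj(1) + 1*(2 + 3*exp(-2*I*pi/3) + exp(2*I*pi/3))*conj(1) + 1*(2 + exp(-2*I*pi/3) + 3*exp(2*I*pi/3))*conj(1) + 1*(6)*conj(1) + 1*(2 + 3*exp(-2*I*pi/3) + exp(2*I*pi/3))*conj(1) + 1*(2 + exp(-2*I*pi/3) + 3*exp(2*I*pi/3))*conj(1)]
      = (1/6)[(6) + (2 + 3*exp(-2*I*pi/3) + exp(2*I*pi/3)) + (2 + exp(-2*I*pi/3) + 3*exp(2*I*pi/3)) + (6) + (2 + 3*exp(-2*I*pi/3) + exp(2*I*pi/3)) + (2 + exp(-2*I*pi/3) + 3*exp(2*I*pi/3))] = 12/6 = 2
  <chi_rho, chi_1> = (1/6)[1*(6)*conj(1) + 1*(2 + 3*exp(-2*I*pi/3) + exp(2*I*pi/3))*conj(exp(I*pi/3)) + 1*(2 + exp(-2*I*pi/3) + 3*exp(2*I*pi/3))*conj(exp(2*I*pi/3)) + 1*(6)*conj(-1) + 1*(2 + 3*exp(-2*I*pi/3) + exp(2*I*pi/3))*conj(exp(-2*I*pi/3)) + 1*(2 + exp(-2*I*pi/3) + 3*exp(2*I*pi/3))*conj(exp(-I*pi/3))]
      = (1/6)[(6) + (-3 + 2*exp(-I*pi/3) + exp(I*pi/3)) + (3 + 2*exp(-2*I*pi/3) + exp(2*I*pi/3)) + (-6) + (3 + exp(-2*I*pi/3) + 2*exp(2*I*pi/3)) + (-3 + exp(-I*pi/3) + 2*exp(I*pi/3))] = 0/6 = 0
  <chi_rho, chi_2> = (1/6)[1*(6)*conj(1) + 1*(2 + 3*exp(-2*I*pi/3) + exp(2*I*pi/3))*conj(exp(2*I*pi/3)) + 1*(2 + exp(-2*I*pi/3) + 3*exp(2*I*pi/3))*conj(exp(-2*I*pi/3)) + 1*(6)*conj(1) + 1*(2 + 3*exp(-2*I*pi/3) + exp(2*I*pi/3))*conj(exp(2*I*pi/3)) + 1*(2 + exp(-2*I*pi/3) + 3*exp(2*I*pi/3))*conj(exp(-2*I*pi/3))]
      = (1/6)[(6) + (1 + 2*exp(-2*I*pi/3) + 3*exp(2*I*pi/3)) + (1 + 3*exp(-2*I*pi/3) + 2*exp(2*I*pi/3)) + (6) + (1 + 2*exp(-2*I*pi/3) + 3*exp(2*I*pi/3)) + (1 + 3*exp(-2*I*pi/3) + 2*exp(2*I*pi/3))] = 6/6 = 1
  <chi_rho, chi_3> = (1/6)[1*(6)*conj(1) + 1*(2 + 3*exp(-2*I*pi/3) + exp(2*I*pi/3))*conj(-1) + 1*(2 + exp(-2*I*pi/3) + 3*exp(2*I*pi/3))*conj(1) + 1*(6)*conj(-1) + 1*(2 + 3*exp(-2*I*pi/3) + exp(2*I*pi/3))*conj(1) + 1*(2 + exp(-2*I*pi/3) + 3*exp(2*I*pi/3))*conj(-1)]
      = (1/6)[(6) + (-2 - exp(2*I*pi/3) - 3*exp(-2*I*pi/3)) + (2 + exp(-2*I*pi/3) + 3*exp(2*I*pi/3)) + (-6) + (2 + 3*exp(-2*I*pi/3) + exp(2*I*pi/3)) + (-2 - 3*exp(2*I*pi/3) - exp(-2*I*pi/3))] = 0/6 = 0
  <chi_rho, chi_4> = (1/6)[1*(6)*conj(1) + 1*(2 + 3*exp(-2*I*pi/3) + exp(2*I*pi/3))*conj(exp(-2*I*pi/3)) + 1*(2 + exp(-2*I*pi/3) + 3*exp(2*I*pi/3))*conj(exp(2*I*pi/3)) + 1*(6)*conj(1) + 1*(2 + 3*exp(-2*I*pi/3) + exp(2*I*pi/3))*conj(exp(-2*I*pi/3)) + 1*(2 + exp(-2*I*pi/3) + 3*exp(2*I*pi/3))*conj(exp(2*I*pi/3))]
      = (1/6)[(6) + (3 + exp(-2*I*pi/3) + 2*exp(2*I*pi/3)) + (3 + 2*exp(-2*I*pi/3) + exp(2*I*pi/3)) + (6) + (3 + exp(-2*I*pi/3) + 2*exp(2*I*pi/3)) + (3 + 2*exp(-2*I*pi/3) + exp(2*I*pi/3))] = 18/6 = 3
  <chi_rho, chi_5> = (1/6)[1*(6)*conj(1) + 1*(2 + 3*exp(-2*I*pi/3) + exp(2*I*pi/3))*conj(exp(-I*pi/3)) + 1*(2 + exp(-2*I*pi/3) + 3*exp(2*I*pi/3))*conj(exp(-2*I*pi/3)) + 1*(6)*conj(-1) + 1*(2 + 3*exp(-2*I*pi/3) + exp(2*I*pi/3))*conj(exp(2*I*pi/3)) + 1*(2 + exp(-2*I*pi/3) + 3*exp(2*I*pi/3))*conj(exp(I*pi/3))]
      = (1/6)[(6) + (-1 + 3*exp(-I*pi/3) + 2*exp(I*pi/3)) + (1 + 3*exp(-2*I*pi/3) + 2*exp(2*I*pi/3)) + (-6) + (1 + 2*exp(-2*I*pi/3) + 3*exp(2*I*pi/3)) + (-1 + 2*exp(-I*pi/3) + 3*exp(I*pi/3))] = 0/6 = 0
(Exp terms are combined using exp(i*s)*conj(exp(i*t)) = exp(i*(s-t)), and sums of them are collapsed using the identity that for every m > 1 the m distinct m-th roots of unity sum to 0, e.g. 1 + exp(2*I*pi/3) + exp(-2*I*pi/3) = 0.)
Dimension check: dim(rho) = sum (mult * dim) = 2*1 + 0*1 + 1*1 + 0*1 + 3*1 + 0*1 = 6 = chi_rho(e) = 6.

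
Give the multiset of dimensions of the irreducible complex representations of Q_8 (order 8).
Dimensions: 1, 1, 1, 1, 2

Details: There are 5 irreducibles (= number of conjugacy classes). Their dimensions d_i satisfy sum d_i^2 = |G| = 8: 1 + 1 + 1 + 1 + 4 = 8.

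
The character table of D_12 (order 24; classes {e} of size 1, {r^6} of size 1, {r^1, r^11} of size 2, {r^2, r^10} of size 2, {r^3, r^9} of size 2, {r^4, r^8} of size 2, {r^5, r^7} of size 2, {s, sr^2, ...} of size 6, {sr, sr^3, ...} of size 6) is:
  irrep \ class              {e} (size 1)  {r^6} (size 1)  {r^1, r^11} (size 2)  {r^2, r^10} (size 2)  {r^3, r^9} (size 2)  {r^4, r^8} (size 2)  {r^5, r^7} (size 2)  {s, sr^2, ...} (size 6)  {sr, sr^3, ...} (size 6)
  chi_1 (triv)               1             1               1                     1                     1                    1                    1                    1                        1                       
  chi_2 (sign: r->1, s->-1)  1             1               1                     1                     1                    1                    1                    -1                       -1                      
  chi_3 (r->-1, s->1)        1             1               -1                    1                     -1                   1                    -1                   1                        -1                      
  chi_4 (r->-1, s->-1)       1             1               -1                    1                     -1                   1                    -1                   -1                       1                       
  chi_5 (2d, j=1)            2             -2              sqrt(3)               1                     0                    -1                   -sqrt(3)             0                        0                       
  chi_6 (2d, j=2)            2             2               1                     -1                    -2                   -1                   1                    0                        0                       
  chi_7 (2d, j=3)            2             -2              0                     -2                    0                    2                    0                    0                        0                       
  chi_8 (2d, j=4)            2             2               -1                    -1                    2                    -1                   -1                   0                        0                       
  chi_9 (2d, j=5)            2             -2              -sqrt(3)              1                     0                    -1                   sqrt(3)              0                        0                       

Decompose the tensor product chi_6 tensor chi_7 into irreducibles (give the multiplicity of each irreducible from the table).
chi_6 tensor chi_7 = chi_5 + chi_9 (all other irreducibles have multiplicity 0).

Why: The character of a tensor product is the pointwise product (chi_6 * chi_7)(C) = chi_6(C) * chi_7(C):
  {e}: (2)*(2), {r^6}: (2)*(-2), {r^1, r^11}: (1)*(0), {r^2, r^10}: (-1)*(-2), {r^3, r^9}: (-2)*(0), {r^4, r^8}: (-1)*(2), {r^5, r^7}: (1)*(0), {s, sr^2, ...}: (0)*(0), {sr, sr^3, ...}: (0)*(0)
so (chi_6 * chi_7) takes values
  {e} -> 4, {r^6} -> -4, {r^1, r^11} -> 0, {r^2, r^10} -> 2, {r^3, r^9} -> 0, {r^4, r^8} -> -2, {r^5, r^7} -> 0, {s, sr^2, ...} -> 0, {sr, sr^3, ...} -> 0.
Now take the inner product of this character with each irreducible chi from the table, <chi_6*chi_7, chi> = (1/24) sum_C |C| (chi_6*chi_7)(C) conj(chi(C)):
  <chi_6*chi_7, chi_1> = (1/24)[1*(4)*conj(1) + 1*(-4)*conj(1) + 2*(0)*conj(1) + 2*(2)*conj(1) + 2*(0)*conj(1) + 2*(-2)*conj(1) + 2*(0)*conj(1) + 6*(0)*conj(1) + 6*(0)*conj(1)]
      = (1/24)[(4) + (-4) + (0) + (4) + (0) + (-4) + (0) + (0) + (0)] = 0/24 = 0
  <chi_6*chi_7, chi_2> = (1/24)[1*(4)*conj(1) + 1*(-4)*conj(1) + 2*(0)*conj(1) + 2*(2)*conj(1) + 2*(0)*conj(1) + 2*(-2)*conj(1) + 2*(0)*conj(1) + 6*(0)*conj(-1) + 6*(0)*conj(-1)]
      = (1/24)[(4) + (-4) + (0) + (4) + (0) + (-4) + (0) + (0) + (0)] = 0/24 = 0
  <chi_6*chi_7, chi_3> = (1/24)[1*(4)*conj(1) + 1*(-4)*conj(1) + 2*(0)*conj(-1) + 2*(2)*conj(1) + 2*(0)*conj(-1) + 2*(-2)*conj(1) + 2*(0)*conj(-1) + 6*(0)*conj(1) + 6*(0)*conj(-1)]
      = (1/24)[(4) + (-4) + (0) + (4) + (0) + (-4) + (0) + (0) + (0)] = 0/24 = 0
  <chi_6*chi_7, chi_4> = (1/24)[1*(4)*conj(1) + 1*(-4)*conj(1) + 2*(0)*conj(-1) + 2*(2)*conj(1) + 2*(0)*conj(-1) + 2*(-2)*conj(1) + 2*(0)*conj(-1) + 6*(0)*conj(-1) + 6*(0)*conj(1)]
      = (1/24)[(4) + (-4) + (0) + (4) + (0) + (-4) + (0) + (0) + (0)] = 0/24 = 0
  <chi_6*chi_7, chi_5> = (1/24)[1*(4)*conj(2) + 1*(-4)*conj(-2) + 2*(0)*conj(sqrt(3)) + 2*(2)*conj(1) + 2*(0)*conj(0) + 2*(-2)*conj(-1) + 2*(0)*conj(-sqrt(3)) + 6*(0)*conj(0) + 6*(0)*conj(0)]
      = (1/24)[(8) + (8) + (0) + (4) + (0) + (4) + (0) + (0) + (0)] = 24/24 = 1
  <chi_6*chi_7, chi_6> = (1/24)[1*(4)*conj(2) + 1*(-4)*conj(2) + 2*(0)*conj(1) + 2*(2)*conj(-1) + 2*(0)*conj(-2) + 2*(-2)*conj(-1) + 2*(0)*conj(1) + 6*(0)*conj(0) + 6*(0)*conj(0)]
      = (1/24)[(8) + (-8) + (0) + (-4) + (0) + (4) + (0) + (0) + (0)] = 0/24 = 0
  <chi_6*chi_7, chi_7> = (1/24)[1*(4)*conj(2) + 1*(-4)*conj(-2) + 2*(0)*conj(0) + 2*(2)*conj(-2) + 2*(0)*conj(0) + 2*(-2)*conj(2) + 2*(0)*conj(0) + 6*(0)*conj(0) + 6*(0)*conj(0)]
      = (1/24)[(8) + (8) + (0) + (-8) + (0) + (-8) + (0) + (0) + (0)] = 0/24 = 0
  <chi_6*chi_7, chi_8> = (1/24)[1*(4)*conj(2) + 1*(-4)*conj(2) + 2*(0)*conj(-1) + 2*(2)*conj(-1) + 2*(0)*conj(2) + 2*(-2)*conj(-1) + 2*(0)*conj(-1) + 6*(0)*conj(0) + 6*(0)*conj(0)]
      = (1/24)[(8) + (-8) + (0) + (-4) + (0) + (4) + (0) + (0) + (0)] = 0/24 = 0
  <chi_6*chi_7, chi_9> = (1/24)[1*(4)*conj(2) + 1*(-4)*conj(-2) + 2*(0)*conj(-sqrt(3)) + 2*(2)*conj(1) + 2*(0)*conj(0) + 2*(-2)*conj(-1) + 2*(0)*conj(sqrt(3)) + 6*(0)*conj(0) + 6*(0)*conj(0)]
      = (1/24)[(8) + (8) + (0) + (4) + (0) + (4) + (0) + (0) + (0)] = 24/24 = 1
Hence the multiplicities are chi_5: 1, chi_9: 1. Dimension check: dim(chi_6)*dim(chi_7) = 2*2 = 4 and sum (mult * dim) = 1*2 + 1*2 = 4.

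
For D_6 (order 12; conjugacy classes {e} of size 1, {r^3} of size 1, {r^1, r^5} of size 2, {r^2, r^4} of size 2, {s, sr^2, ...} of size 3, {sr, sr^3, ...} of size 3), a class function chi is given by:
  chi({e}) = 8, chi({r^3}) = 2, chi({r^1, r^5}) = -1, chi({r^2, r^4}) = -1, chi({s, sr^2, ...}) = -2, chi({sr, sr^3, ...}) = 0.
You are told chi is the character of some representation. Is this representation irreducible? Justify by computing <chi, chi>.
Not irreducible (reducible): <chi, chi> = 7 > 1.

Explanation: <chi, chi> = (1/|G|) sum_C |C| * |chi(C)|^2 = (1/12)[1*|8|^2 + 1*|2|^2 + 2*|-1|^2 + 2*|-1|^2 + 3*|-2|^2 + 3*|0|^2]
  = (1/12)[(64) + (4) + (2) + (2) + (12) + (0)] = 84/12 = 7.
A character is irreducible iff <chi, chi> = 1, so this representation is reducible.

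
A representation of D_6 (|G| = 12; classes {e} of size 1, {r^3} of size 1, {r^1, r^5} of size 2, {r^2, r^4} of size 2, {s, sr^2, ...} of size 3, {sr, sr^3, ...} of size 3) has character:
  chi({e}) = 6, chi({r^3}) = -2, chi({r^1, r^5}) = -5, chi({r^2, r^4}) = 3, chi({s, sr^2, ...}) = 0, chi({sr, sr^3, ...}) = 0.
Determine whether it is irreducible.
Not irreducible (reducible): <chi, chi> = 9 > 1.

Details: <chi, chi> = (1/|G|) sum_C |C| * |chi(C)|^2 = (1/12)[1*|6|^2 + 1*|-2|^2 + 2*|-5|^2 + 2*|3|^2 + 3*|0|^2 + 3*|0|^2]
  = (1/12)[(36) + (4) + (50) + (18) + (0) + (0)] = 108/12 = 9.
A character is irreducible iff <chi, chi> = 1, so this representation is reducible.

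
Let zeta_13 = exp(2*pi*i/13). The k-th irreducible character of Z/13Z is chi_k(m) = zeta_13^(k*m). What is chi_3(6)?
chi_3(6) = zeta_13^18 = exp(10*I*pi/13)

Proof sketch: chi_3(6) = zeta_13^(3*6) = zeta_13^18. Since zeta_13^13 = 1, this equals zeta_13^5 = exp(2*pi*i*5/13) = exp(10*I*pi/13).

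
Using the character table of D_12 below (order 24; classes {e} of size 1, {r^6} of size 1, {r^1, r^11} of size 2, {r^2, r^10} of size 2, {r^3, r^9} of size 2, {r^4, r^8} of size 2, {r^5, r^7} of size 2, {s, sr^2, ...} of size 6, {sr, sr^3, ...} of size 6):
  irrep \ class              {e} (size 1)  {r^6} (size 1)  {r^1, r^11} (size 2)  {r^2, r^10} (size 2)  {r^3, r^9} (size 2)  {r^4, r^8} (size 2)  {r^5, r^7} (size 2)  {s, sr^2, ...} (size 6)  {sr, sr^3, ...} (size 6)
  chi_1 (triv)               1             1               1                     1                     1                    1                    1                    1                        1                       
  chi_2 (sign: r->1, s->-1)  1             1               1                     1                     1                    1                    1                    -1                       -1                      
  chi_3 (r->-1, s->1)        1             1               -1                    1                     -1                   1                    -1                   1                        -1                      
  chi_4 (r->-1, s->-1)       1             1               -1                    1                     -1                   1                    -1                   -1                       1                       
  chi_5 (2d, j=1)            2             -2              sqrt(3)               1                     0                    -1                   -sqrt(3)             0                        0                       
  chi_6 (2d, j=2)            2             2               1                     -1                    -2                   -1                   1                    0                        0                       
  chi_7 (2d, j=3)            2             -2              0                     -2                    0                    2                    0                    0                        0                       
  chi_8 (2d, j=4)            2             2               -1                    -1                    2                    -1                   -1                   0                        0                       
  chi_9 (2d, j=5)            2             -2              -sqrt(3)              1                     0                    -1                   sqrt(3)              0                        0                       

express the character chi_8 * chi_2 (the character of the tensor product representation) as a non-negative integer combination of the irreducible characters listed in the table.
chi_8 tensor chi_2 = chi_8 (all other irreducibles have multiplicity 0).

Derivation: The character of a tensor product is the pointwise product (chi_8 * chi_2)(C) = chi_8(C) * chi_2(C):
  {e}: (2)*(1), {r^6}: (2)*(1), {r^1, r^11}: (-1)*(1), {r^2, r^10}: (-1)*(1), {r^3, r^9}: (2)*(1), {r^4, r^8}: (-1)*(1), {r^5, r^7}: (-1)*(1), {s, sr^2, ...}: (0)*(-1), {sr, sr^3, ...}: (0)*(-1)
so (chi_8 * chi_2) takes values
  {e} -> 2, {r^6} -> 2, {r^1, r^11} -> -1, {r^2, r^10} -> -1, {r^3, r^9} -> 2, {r^4, r^8} -> -1, {r^5, r^7} -> -1, {s, sr^2, ...} -> 0, {sr, sr^3, ...} -> 0.
Now take the inner product of this character with each irreducible chi from the table, <chi_8*chi_2, chi> = (1/24) sum_C |C| (chi_8*chi_2)(C) conj(chi(C)):
  <chi_8*chi_2, chi_1> = (1/24)[1*(2)*conj(1) + 1*(2)*conj(1) + 2*(-1)*conj(1) + 2*(-1)*conj(1) + 2*(2)*conj(1) + 2*(-1)*conj(1) + 2*(-1)*conj(1) + 6*(0)*conj(1) + 6*(0)*conj(1)]
      = (1/24)[(2) + (2) + (-2) + (-2) + (4) + (-2) + (-2) + (0) + (0)] = 0/24 = 0
  <chi_8*chi_2, chi_2> = (1/24)[1*(2)*conj(1) + 1*(2)*conj(1) + 2*(-1)*conj(1) + 2*(-1)*conj(1) + 2*(2)*conj(1) + 2*(-1)*conj(1) + 2*(-1)*conj(1) + 6*(0)*conj(-1) + 6*(0)*conj(-1)]
      = (1/24)[(2) + (2) + (-2) + (-2) + (4) + (-2) + (-2) + (0) + (0)] = 0/24 = 0
  <chi_8*chi_2, chi_3> = (1/24)[1*(2)*conj(1) + 1*(2)*conj(1) + 2*(-1)*conj(-1) + 2*(-1)*conj(1) + 2*(2)*conj(-1) + 2*(-1)*conj(1) + 2*(-1)*conj(-1) + 6*(0)*conj(1) + 6*(0)*conj(-1)]
      = (1/24)[(2) + (2) + (2) + (-2) + (-4) + (-2) + (2) + (0) + (0)] = 0/24 = 0
  <chi_8*chi_2, chi_4> = (1/24)[1*(2)*conj(1) + 1*(2)*conj(1) + 2*(-1)*conj(-1) + 2*(-1)*conj(1) + 2*(2)*conj(-1) + 2*(-1)*conj(1) + 2*(-1)*conj(-1) + 6*(0)*conj(-1) + 6*(0)*conj(1)]
      = (1/24)[(2) + (2) + (2) + (-2) + (-4) + (-2) + (2) + (0) + (0)] = 0/24 = 0
  <chi_8*chi_2, chi_5> = (1/24)[1*(2)*conj(2) + 1*(2)*conj(-2) + 2*(-1)*conj(sqrt(3)) + 2*(-1)*conj(1) + 2*(2)*conj(0) + 2*(-1)*conj(-1) + 2*(-1)*conj(-sqrt(3)) + 6*(0)*conj(0) + 6*(0)*conj(0)]
      = (1/24)[(4) + (-4) + (-2*sqrt(3)) + (-2) + (0) + (2) + (2*sqrt(3)) + (0) + (0)] = 0/24 = 0
  <chi_8*chi_2, chi_6> = (1/24)[1*(2)*conj(2) + 1*(2)*conj(2) + 2*(-1)*conj(1) + 2*(-1)*conj(-1) + 2*(2)*conj(-2) + 2*(-1)*conj(-1) + 2*(-1)*conj(1) + 6*(0)*conj(0) + 6*(0)*conj(0)]
      = (1/24)[(4) + (4) + (-2) + (2) + (-8) + (2) + (-2) + (0) + (0)] = 0/24 = 0
  <chi_8*chi_2, chi_7> = (1/24)[1*(2)*conj(2) + 1*(2)*conj(-2) + 2*(-1)*conj(0) + 2*(-1)*conj(-2) + 2*(2)*conj(0) + 2*(-1)*conj(2) + 2*(-1)*conj(0) + 6*(0)*conj(0) + 6*(0)*conj(0)]
      = (1/24)[(4) + (-4) + (0) + (4) + (0) + (-4) + (0) + (0) + (0)] = 0/24 = 0
  <chi_8*chi_2, chi_8> = (1/24)[1*(2)*conj(2) + 1*(2)*conj(2) + 2*(-1)*conj(-1) + 2*(-1)*conj(-1) + 2*(2)*conj(2) + 2*(-1)*conj(-1) + 2*(-1)*conj(-1) + 6*(0)*conj(0) + 6*(0)*conj(0)]
      = (1/24)[(4) + (4) + (2) + (2) + (8) + (2) + (2) + (0) + (0)] = 24/24 = 1
  <chi_8*chi_2, chi_9> = (1/24)[1*(2)*conj(2) + 1*(2)*conj(-2) + 2*(-1)*conj(-sqrt(3)) + 2*(-1)*conj(1) + 2*(2)*conj(0) + 2*(-1)*conj(-1) + 2*(-1)*conj(sqrt(3)) + 6*(0)*conj(0) + 6*(0)*conj(0)]
      = (1/24)[(4) + (-4) + (2*sqrt(3)) + (-2) + (0) + (2) + (-2*sqrt(3)) + (0) + (0)] = 0/24 = 0
Hence the multiplicities are chi_8: 1. Dimension check: dim(chi_8)*dim(chi_2) = 2*1 = 2 and sum (mult * dim) = 1*2 = 2.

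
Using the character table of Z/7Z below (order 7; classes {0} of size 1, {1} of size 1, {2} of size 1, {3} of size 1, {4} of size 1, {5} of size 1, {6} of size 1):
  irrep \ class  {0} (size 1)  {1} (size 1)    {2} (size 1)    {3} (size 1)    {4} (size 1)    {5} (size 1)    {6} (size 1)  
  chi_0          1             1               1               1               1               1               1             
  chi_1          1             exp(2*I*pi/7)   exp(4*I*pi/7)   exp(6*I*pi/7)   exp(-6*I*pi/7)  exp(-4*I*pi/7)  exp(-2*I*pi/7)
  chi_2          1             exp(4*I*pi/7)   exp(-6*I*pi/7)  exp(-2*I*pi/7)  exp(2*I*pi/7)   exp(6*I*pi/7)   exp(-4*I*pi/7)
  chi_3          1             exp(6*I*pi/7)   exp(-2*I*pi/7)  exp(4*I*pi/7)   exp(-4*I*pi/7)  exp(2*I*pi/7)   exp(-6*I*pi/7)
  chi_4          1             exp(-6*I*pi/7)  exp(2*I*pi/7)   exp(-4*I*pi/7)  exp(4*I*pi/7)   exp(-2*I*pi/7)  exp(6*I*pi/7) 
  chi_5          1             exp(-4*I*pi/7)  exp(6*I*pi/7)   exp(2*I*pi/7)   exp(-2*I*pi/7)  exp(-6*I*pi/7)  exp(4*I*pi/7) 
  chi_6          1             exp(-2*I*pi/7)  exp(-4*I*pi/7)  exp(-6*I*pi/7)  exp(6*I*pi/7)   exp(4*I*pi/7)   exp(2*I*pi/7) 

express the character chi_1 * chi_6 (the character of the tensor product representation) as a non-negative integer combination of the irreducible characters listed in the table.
chi_1 tensor chi_6 = chi_0 (all other irreducibles have multiplicity 0).

Working: The character of a tensor product is the pointwise product (chi_1 * chi_6)(C) = chi_1(C) * chi_6(C):
  {0}: (1)*(1), {1}: (exp(2*I*pi/7))*(exp(-2*I*pi/7)), {2}: (exp(4*I*pi/7))*(exp(-4*I*pi/7)), {3}: (exp(6*I*pi/7))*(exp(-6*I*pi/7)), {4}: (exp(-6*I*pi/7))*(exp(6*I*pi/7)), {5}: (exp(-4*I*pi/7))*(exp(4*I*pi/7)), {6}: (exp(-2*I*pi/7))*(exp(2*I*pi/7))
so (chi_1 * chi_6) takes values
  {0} -> 1, {1} -> 1, {2} -> 1, {3} -> 1, {4} -> 1, {5} -> 1, {6} -> 1.
Now take the inner product of this character with each irreducible chi from the table, <chi_1*chi_6, chi> = (1/7) sum_C |C| (chi_1*chi_6)(C) conj(chi(C)):
  <chi_1*chi_6, chi_0> = (1/7)[1*(1)*conj(1) + 1*(1)*conj(1) + 1*(1)*conj(1) + 1*(1)*conj(1) + 1*(1)*conj(1) + 1*(1)*conj(1) + 1*(1)*conj(1)]
      = (1/7)[(1) + (1) + (1) + (1) + (1) + (1) + (1)] = 7/7 = 1
  <chi_1*chi_6, chi_1> = (1/7)[1*(1)*conj(1) + 1*(1)*conj(exp(2*I*pi/7)) + 1*(1)*conj(exp(4*I*pi/7)) + 1*(1)*conj(exp(6*I*pi/7)) + 1*(1)*conj(exp(-6*I*pi/7)) + 1*(1)*conj(exp(-4*I*pi/7)) + 1*(1)*conj(exp(-2*I*pi/7))]
      = (1/7)[(1) + (exp(-2*I*pi/7)) + (exp(-4*I*pi/7)) + (exp(-6*I*pi/7)) + (exp(6*I*pi/7)) + (exp(4*I*pi/7)) + (exp(2*I*pi/7))] = 0/7 = 0
  <chi_1*chi_6, chi_2> = (1/7)[1*(1)*conj(1) + 1*(1)*conj(exp(4*I*pi/7)) + 1*(1)*conj(exp(-6*I*pi/7)) + 1*(1)*conj(exp(-2*I*pi/7)) + 1*(1)*conj(exp(2*I*pi/7)) + 1*(1)*conj(exp(6*I*pi/7)) + 1*(1)*conj(exp(-4*I*pi/7))]
      = (1/7)[(1) + (exp(-4*I*pi/7)) + (exp(6*I*pi/7)) + (exp(2*I*pi/7)) + (exp(-2*I*pi/7)) + (exp(-6*I*pi/7)) + (exp(4*I*pi/7))] = 0/7 = 0
  <chi_1*chi_6, chi_3> = (1/7)[1*(1)*conj(1) + 1*(1)*conj(exp(6*I*pi/7)) + 1*(1)*conj(exp(-2*I*pi/7)) + 1*(1)*conj(exp(4*I*pi/7)) + 1*(1)*conj(exp(-4*I*pi/7)) + 1*(1)*conj(exp(2*I*pi/7)) + 1*(1)*conj(exp(-6*I*pi/7))]
      = (1/7)[(1) + (exp(-6*I*pi/7)) + (exp(2*I*pi/7)) + (exp(-4*I*pi/7)) + (exp(4*I*pi/7)) + (exp(-2*I*pi/7)) + (exp(6*I*pi/7))] = 0/7 = 0
  <chi_1*chi_6, chi_4> = (1/7)[1*(1)*conj(1) + 1*(1)*conj(exp(-6*I*pi/7)) + 1*(1)*conj(exp(2*I*pi/7)) + 1*(1)*conj(exp(-4*I*pi/7)) + 1*(1)*conj(exp(4*I*pi/7)) + 1*(1)*conj(exp(-2*I*pi/7)) + 1*(1)*conj(exp(6*I*pi/7))]
      = (1/7)[(1) + (exp(6*I*pi/7)) + (exp(-2*I*pi/7)) + (exp(4*I*pi/7)) + (exp(-4*I*pi/7)) + (exp(2*I*pi/7)) + (exp(-6*I*pi/7))] = 0/7 = 0
  <chi_1*chi_6, chi_5> = (1/7)[1*(1)*conj(1) + 1*(1)*conj(exp(-4*I*pi/7)) + 1*(1)*conj(exp(6*I*pi/7)) + 1*(1)*conj(exp(2*I*pi/7)) + 1*(1)*conj(exp(-2*I*pi/7)) + 1*(1)*conj(exp(-6*I*pi/7)) + 1*(1)*conj(exp(4*I*pi/7))]
      = (1/7)[(1) + (exp(4*I*pi/7)) + (exp(-6*I*pi/7)) + (exp(-2*I*pi/7)) + (exp(2*I*pi/7)) + (exp(6*I*pi/7)) + (exp(-4*I*pi/7))] = 0/7 = 0
  <chi_1*chi_6, chi_6> = (1/7)[1*(1)*conj(1) + 1*(1)*conj(exp(-2*I*pi/7)) + 1*(1)*conj(exp(-4*I*pi/7)) + 1*(1)*conj(exp(-6*I*pi/7)) + 1*(1)*conj(exp(6*I*pi/7)) + 1*(1)*conj(exp(4*I*pi/7)) + 1*(1)*conj(exp(2*I*pi/7))]
      = (1/7)[(1) + (exp(2*I*pi/7)) + (exp(4*I*pi/7)) + (exp(6*I*pi/7)) + (exp(-6*I*pi/7)) + (exp(-4*I*pi/7)) + (exp(-2*I*pi/7))] = 0/7 = 0
(Exp terms are combined using exp(i*s)*conj(exp(i*t)) = exp(i*(s-t)), and sums of them are collapsed using the identity that for every m > 1 the m distinct m-th roots of unity sum to 0, e.g. 1 + exp(2*I*pi/3) + exp(-2*I*pi/3) = 0.)
Hence the multiplicities are chi_0: 1. Dimension check: dim(chi_1)*dim(chi_6) = 1*1 = 1 and sum (mult * dim) = 1*1 = 1.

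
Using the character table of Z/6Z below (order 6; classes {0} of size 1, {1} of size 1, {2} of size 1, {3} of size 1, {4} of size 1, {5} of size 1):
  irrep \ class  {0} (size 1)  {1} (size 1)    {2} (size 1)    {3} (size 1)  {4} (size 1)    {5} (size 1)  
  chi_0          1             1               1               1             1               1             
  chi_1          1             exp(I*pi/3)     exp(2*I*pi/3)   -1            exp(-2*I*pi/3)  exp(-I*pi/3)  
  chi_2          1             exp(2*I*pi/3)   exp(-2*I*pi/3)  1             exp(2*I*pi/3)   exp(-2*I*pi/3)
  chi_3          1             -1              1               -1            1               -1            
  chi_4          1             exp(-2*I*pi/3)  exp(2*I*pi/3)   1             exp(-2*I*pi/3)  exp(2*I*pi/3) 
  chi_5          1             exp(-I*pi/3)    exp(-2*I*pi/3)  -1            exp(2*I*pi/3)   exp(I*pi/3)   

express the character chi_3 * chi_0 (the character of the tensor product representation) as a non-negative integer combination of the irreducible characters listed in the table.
chi_3 tensor chi_0 = chi_3 (all other irreducibles have multiplicity 0).

Argument: The character of a tensor product is the pointwise product (chi_3 * chi_0)(C) = chi_3(C) * chi_0(C):
  {0}: (1)*(1), {1}: (-1)*(1), {2}: (1)*(1), {3}: (-1)*(1), {4}: (1)*(1), {5}: (-1)*(1)
so (chi_3 * chi_0) takes values
  {0} -> 1, {1} -> -1, {2} -> 1, {3} -> -1, {4} -> 1, {5} -> -1.
Now take the inner product of this character with each irreducible chi from the table, <chi_3*chi_0, chi> = (1/6) sum_C |C| (chi_3*chi_0)(C) conj(chi(C)):
  <chi_3*chi_0, chi_0> = (1/6)[1*(1)*conj(1) + 1*(-1)*conj(1) + 1*(1)*conj(1) + 1*(-1)*conj(1) + 1*(1)*conj(1) + 1*(-1)*conj(1)]
      = (1/6)[(1) + (-1) + (1) + (-1) + (1) + (-1)] = 0/6 = 0
  <chi_3*chi_0, chi_1> = (1/6)[1*(1)*conj(1) + 1*(-1)*conj(exp(I*pi/3)) + 1*(1)*conj(exp(2*I*pi/3)) + 1*(-1)*conj(-1) + 1*(1)*conj(exp(-2*I*pi/3)) + 1*(-1)*conj(exp(-I*pi/3))]
      = (1/6)[(1) + (-exp(-I*pi/3)) + (exp(-2*I*pi/3)) + (1) + (exp(2*I*pi/3)) + (-exp(I*pi/3))] = 0/6 = 0
  <chi_3*chi_0, chi_2> = (1/6)[1*(1)*conj(1) + 1*(-1)*conj(exp(2*I*pi/3)) + 1*(1)*conj(exp(-2*I*pi/3)) + 1*(-1)*conj(1) + 1*(1)*conj(exp(2*I*pi/3)) + 1*(-1)*conj(exp(-2*I*pi/3))]
      = (1/6)[(1) + (-exp(-2*I*pi/3)) + (exp(2*I*pi/3)) + (-1) + (exp(-2*I*pi/3)) + (-exp(2*I*pi/3))] = 0/6 = 0
  <chi_3*chi_0, chi_3> = (1/6)[1*(1)*conj(1) + 1*(-1)*conj(-1) + 1*(1)*conj(1) + 1*(-1)*conj(-1) + 1*(1)*conj(1) + 1*(-1)*conj(-1)]
      = (1/6)[(1) + (1) + (1) + (1) + (1) + (1)] = 6/6 = 1
  <chi_3*chi_0, chi_4> = (1/6)[1*(1)*conj(1) + 1*(-1)*conj(exp(-2*I*pi/3)) + 1*(1)*conj(exp(2*I*pi/3)) + 1*(-1)*conj(1) + 1*(1)*conj(exp(-2*I*pi/3)) + 1*(-1)*conj(exp(2*I*pi/3))]
      = (1/6)[(1) + (-exp(2*I*pi/3)) + (exp(-2*I*pi/3)) + (-1) + (exp(2*I*pi/3)) + (-exp(-2*I*pi/3))] = 0/6 = 0
  <chi_3*chi_0, chi_5> = (1/6)[1*(1)*conj(1) + 1*(-1)*conj(exp(-I*pi/3)) + 1*(1)*conj(exp(-2*I*pi/3)) + 1*(-1)*conj(-1) + 1*(1)*conj(exp(2*I*pi/3)) + 1*(-1)*conj(exp(I*pi/3))]
      = (1/6)[(1) + (-exp(I*pi/3)) + (exp(2*I*pi/3)) + (1) + (exp(-2*I*pi/3)) + (-exp(-I*pi/3))] = 0/6 = 0
(Exp terms are combined using exp(i*s)*conj(exp(i*t)) = exp(i*(s-t)), and sums of them are collapsed using the identity that for every m > 1 the m distinct m-th roots of unity sum to 0, e.g. 1 + exp(2*I*pi/3) + exp(-2*I*pi/3) = 0.)
Hence the multiplicities are chi_3: 1. Dimension check: dim(chi_3)*dim(chi_0) = 1*1 = 1 and sum (mult * dim) = 1*1 = 1.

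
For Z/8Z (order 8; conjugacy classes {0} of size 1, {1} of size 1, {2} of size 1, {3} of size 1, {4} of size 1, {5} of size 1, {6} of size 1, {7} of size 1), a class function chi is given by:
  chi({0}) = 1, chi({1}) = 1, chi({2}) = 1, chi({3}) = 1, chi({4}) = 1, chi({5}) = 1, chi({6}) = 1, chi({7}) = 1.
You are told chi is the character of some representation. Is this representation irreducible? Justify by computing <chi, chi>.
Irreducible: <chi, chi> = 1.

Details: <chi, chi> = (1/|G|) sum_C |C| * |chi(C)|^2 = (1/8)[1*|1|^2 + 1*|1|^2 + 1*|1|^2 + 1*|1|^2 + 1*|1|^2 + 1*|1|^2 + 1*|1|^2 + 1*|1|^2]
  = (1/8)[(1) + (1) + (1) + (1) + (1) + (1) + (1) + (1)] = 8/8 = 1.
(Exp terms are combined using exp(i*s)*conj(exp(i*t)) = exp(i*(s-t)), and sums of them are collapsed using the identity that for every m > 1 the m distinct m-th roots of unity sum to 0, e.g. 1 + exp(2*I*pi/3) + exp(-2*I*pi/3) = 0.)
A character is irreducible iff <chi, chi> = 1, so this representation is irreducible.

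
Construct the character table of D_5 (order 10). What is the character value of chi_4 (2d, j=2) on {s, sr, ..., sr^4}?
Conjugacy classes: {e} of size 1, {r^1, r^4} of size 2, {r^2, r^3} of size 2, {s, sr, ..., sr^4} of size 5.
Character table:
  irrep \ class              {e} (size 1)  {r^1, r^4} (size 2)  {r^2, r^3} (size 2)  {s, sr, ..., sr^4} (size 5)
  chi_1 (triv)               1             1                    1                    1                          
  chi_2 (sign: r->1, s->-1)  1             1                    1                    -1                         
  chi_3 (2d, j=1)            2             -1/2 + sqrt(5)/2     -sqrt(5)/2 - 1/2     0                          
  chi_4 (2d, j=2)            2             -sqrt(5)/2 - 1/2     -1/2 + sqrt(5)/2     0                          

Spot check: chi_4 (2d, j=2) on {s, sr, ..., sr^4} = 0.

Derivation: D_5 has order 2*5 = 10 with 4 conjugacy classes, hence 4 irreducibles. Sum of squared dims 1 + 1 + 4 + 4 = 10 = |G|. Linear characters come from the abelianisation; the 2-dimensional irreps have character r^k -> 2*cos(2*pi*j*k/5), reflections -> 0.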